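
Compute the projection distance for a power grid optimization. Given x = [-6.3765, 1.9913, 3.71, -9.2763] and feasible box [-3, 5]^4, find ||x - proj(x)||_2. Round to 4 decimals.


Project each component onto [-3, 5].
clip(-6.3765) = -3.0, clip(1.9913) = 1.9913, clip(3.71) = 3.71, clip(-9.2763) = -3.0
Projection = [-3.0, 1.9913, 3.71, -3.0]
Squared diffs: [11.4008, 0.0, 0.0, 39.3919]
Distance = sqrt(50.7927) = 7.1269


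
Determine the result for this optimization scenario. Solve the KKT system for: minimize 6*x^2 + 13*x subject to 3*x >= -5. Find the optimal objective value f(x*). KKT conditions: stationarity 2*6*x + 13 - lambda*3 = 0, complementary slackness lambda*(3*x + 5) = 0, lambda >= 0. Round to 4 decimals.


Step 1: Try lambda = 0 (constraint inactive).
Stationarity: 2*6*x + 13 = 0
x* = -13/(2*6) = -13/12 = -1.0833 (rounded; the exact value -13/12 is used below)
Check constraint: 3*-1.0833 = -3.2499 >= -5 -- satisfied.
Step 2: Compute optimal value.
f(x*) = 6*(-13/12)^2 + 13*(-13/12) = -7.0417


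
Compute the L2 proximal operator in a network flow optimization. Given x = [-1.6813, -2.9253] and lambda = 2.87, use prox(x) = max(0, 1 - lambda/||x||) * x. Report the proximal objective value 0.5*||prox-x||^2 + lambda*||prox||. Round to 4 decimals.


Step 1: Compute ||x||.
||x|| = 3.374
Step 2: Compute scaling factor.
scale = max(0, 1 - 2.87/3.374) = 0.1494
Step 3: prox(x) = [-0.2512, -0.437]
||prox(x)|| = 0.504
Step 4: Proximal objective.
0.5*||prox-x||^2 = 4.1185
lambda*||prox|| = 1.4465
Total = 5.565


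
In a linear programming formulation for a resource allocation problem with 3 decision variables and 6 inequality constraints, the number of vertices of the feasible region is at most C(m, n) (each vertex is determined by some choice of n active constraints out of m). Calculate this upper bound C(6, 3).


Each vertex corresponds to some choice of n active constraints out of m, so the number of vertices is at most C(m, n) = m! / (n!(m-n)!).
m = 6, n = 3
Numerator: 6 * 5 * 4
Denominator: 3! = 6
C(6, 3) = 20


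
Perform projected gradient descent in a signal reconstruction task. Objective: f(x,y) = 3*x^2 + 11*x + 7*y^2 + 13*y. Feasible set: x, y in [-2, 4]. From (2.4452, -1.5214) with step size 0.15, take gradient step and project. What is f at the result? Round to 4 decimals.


Step 1: Compute gradient at (2.4452, -1.5214).
grad_x = 2*3*2.4452 + 11 = 25.6712
grad_y = 2*7*-1.5214 + 13 = -8.2996
Step 2: Gradient step.
x_raw = 2.4452 - 0.15*25.6712 = -1.4055
y_raw = -1.5214 - 0.15*-8.2996 = -0.2765
Step 3: Project onto [-2, 4].
x_proj = clip(-1.4055) = -1.4055
y_proj = clip(-0.2765) = -0.2765
Step 4: Evaluate f.
f(-1.4055, -0.2765) = -12.5931


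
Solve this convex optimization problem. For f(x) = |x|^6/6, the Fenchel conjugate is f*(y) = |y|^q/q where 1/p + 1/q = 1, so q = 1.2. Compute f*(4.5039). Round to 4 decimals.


The conjugate exponent q satisfies 1/p + 1/q = 1.
p = 6, so q = 6/(6 - 1) = 1.2
|y|^q = 4.5039^1.2 = 6.0856
f*(4.5039) = 6.0856 / 1.2 = 5.0714


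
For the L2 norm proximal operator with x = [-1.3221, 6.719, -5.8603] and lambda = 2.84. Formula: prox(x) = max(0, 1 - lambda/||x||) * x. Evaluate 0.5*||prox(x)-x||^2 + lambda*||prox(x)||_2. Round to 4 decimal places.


Step 1: Compute ||x||.
||x|| = 9.0131
Step 2: Compute scaling factor.
scale = max(0, 1 - 2.84/9.0131) = 0.6849
Step 3: prox(x) = [-0.9055, 4.6019, -4.0137]
||prox(x)|| = 6.1731
Step 4: Proximal objective.
0.5*||prox-x||^2 = 4.0328
lambda*||prox|| = 17.5316
Total = 21.5644


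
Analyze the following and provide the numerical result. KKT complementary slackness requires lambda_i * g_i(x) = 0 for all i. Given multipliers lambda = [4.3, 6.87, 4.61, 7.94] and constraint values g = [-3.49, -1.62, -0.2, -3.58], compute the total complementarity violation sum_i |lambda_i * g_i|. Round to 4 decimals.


KKT complementary slackness check:
lambda_1 * g_1 = 4.3 * -3.49 = -15.007
lambda_2 * g_2 = 6.87 * -1.62 = -11.1294
lambda_3 * g_3 = 4.61 * -0.2 = -0.922
lambda_4 * g_4 = 7.94 * -3.58 = -28.4252
Total violation = 15.007 + 11.1294 + 0.922 + 28.4252 = 55.4836


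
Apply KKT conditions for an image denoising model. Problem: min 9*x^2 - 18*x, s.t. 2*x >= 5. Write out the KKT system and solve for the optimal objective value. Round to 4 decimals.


Step 1: Try lambda = 0 (constraint inactive).
x_unc = 18/(2*9) = 1.0
Check: 2*1.0 = 2.0 < 5 -- violated!
Step 2: Constraint must be active: 2*x = 5
x* = 5/2 = 2.5
lambda = (2*9*2.5 - 18)/2 = 13.5
Step 3: Compute optimal value.
f(x*) = 9*2.5^2 - 18*2.5 = 11.25


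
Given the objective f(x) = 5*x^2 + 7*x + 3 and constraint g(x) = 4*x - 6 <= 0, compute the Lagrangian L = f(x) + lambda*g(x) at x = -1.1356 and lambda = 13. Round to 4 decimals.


Step 1: Evaluate f(x).
f(-1.1356) = 5*(-1.1356)^2 + 7*(-1.1356) + 3 = 1.4987
Step 2: Evaluate g(x).
g(-1.1356) = 4*-1.1356 - 6 = -10.5424
Step 3: Compute Lagrangian.
L = 1.4987 + 13*-10.5424 = -135.5525


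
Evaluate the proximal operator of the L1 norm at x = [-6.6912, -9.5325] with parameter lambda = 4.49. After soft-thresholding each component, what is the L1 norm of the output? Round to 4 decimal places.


Soft-thresholding with lambda = 4.49:
prox(-6.6912) = sign(-6.6912)*max(|-6.6912| - 4.49, 0) = -2.2012
prox(-9.5325) = sign(-9.5325)*max(|-9.5325| - 4.49, 0) = -5.0425
prox(x) = [-2.2012, -5.0425]
||prox(x)||_1 = 2.2012 + 5.0425 = 7.2437


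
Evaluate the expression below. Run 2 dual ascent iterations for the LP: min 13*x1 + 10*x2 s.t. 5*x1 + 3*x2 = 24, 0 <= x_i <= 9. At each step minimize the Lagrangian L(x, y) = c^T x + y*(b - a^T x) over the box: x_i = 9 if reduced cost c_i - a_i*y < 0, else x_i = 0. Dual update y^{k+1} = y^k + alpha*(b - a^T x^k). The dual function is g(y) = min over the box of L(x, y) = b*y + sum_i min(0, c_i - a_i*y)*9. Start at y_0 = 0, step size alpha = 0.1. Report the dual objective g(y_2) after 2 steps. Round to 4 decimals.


Dual ascent for LP: min 13*x1 + 10*x2, 5*x1 + 3*x2 = 24, 0 <= x_i <= 9
Step 1: y^k = 0.0, reduced costs: (13.0, 10.0)
  x^k = (0.0, 0.0), subgradient = b - a^T x = 24.0
  y^{k+1} = 0.0 + 0.1*24.0 = 2.4
Step 2: y^k = 2.4, reduced costs: (1.0, 2.8)
  x^k = (0.0, 0.0), subgradient = b - a^T x = 24.0
  y^{k+1} = 2.4 + 0.1*24.0 = 4.8
Dual objective at y_2 = 4.8: reduced costs (-11.0, -4.4), box minimizer x = (9.0, 9.0)
g(y_2) = b*y + (c1 - a1*y)*x1 + (c2 - a2*y)*x2 = 24*4.8 + (-11.0)*9.0 + (-4.4)*9.0 = 115.2 - 99.0 - 39.6 = -23.4


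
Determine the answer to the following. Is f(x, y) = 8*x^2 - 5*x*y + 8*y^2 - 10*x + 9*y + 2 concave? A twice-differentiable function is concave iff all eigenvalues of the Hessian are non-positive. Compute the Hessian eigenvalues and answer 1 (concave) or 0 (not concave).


The Hessian of f(x,y) = 8*x^2 - 5*x*y + 8*y^2 - 10*x + 9*y + 2 is:
H = [[16, -5], [-5, 16]]
Trace = 16 + 16 = 32
Determinant = 16*16 - (-5)^2 = 231
Discriminant = (32)^2 - 4*231 = 100.0
Eigenvalues: lambda_1 = 11.0, lambda_2 = 21.0
The function is not concave.

0


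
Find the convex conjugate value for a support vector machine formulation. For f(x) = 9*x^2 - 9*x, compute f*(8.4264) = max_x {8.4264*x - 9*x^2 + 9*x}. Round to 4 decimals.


f*(y) = sup_x {y*x - a*x^2 - b*x} = sup_x {(y-b)*x - a*x^2}
FOC: (y - b) - 2a*x = 0 => x* = (y - b)/(2a)
x* = (8.4264 + 9)/(2*9) = 0.9681
f*(8.4264) = (y-b)^2/(4a) = (8.4264 + 9)^2/(4*9)
= 303.6794/36 = 8.4355


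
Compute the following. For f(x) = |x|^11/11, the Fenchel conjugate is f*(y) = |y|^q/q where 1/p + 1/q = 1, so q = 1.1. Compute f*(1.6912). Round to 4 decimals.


The conjugate exponent q satisfies 1/p + 1/q = 1.
p = 11, so q = 11/(11 - 1) = 1.1
|y|^q = 1.6912^1.1 = 1.7824
f*(1.6912) = 1.7824 / 1.1 = 1.6204


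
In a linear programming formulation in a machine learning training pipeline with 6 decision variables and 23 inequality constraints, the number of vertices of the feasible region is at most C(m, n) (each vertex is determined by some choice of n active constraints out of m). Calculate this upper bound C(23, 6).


Each vertex corresponds to some choice of n active constraints out of m, so the number of vertices is at most C(m, n) = m! / (n!(m-n)!).
m = 23, n = 6
Numerator: 23 * 22 * 21 * 20 * 19 * 18
Denominator: 6! = 720
C(23, 6) = 100947


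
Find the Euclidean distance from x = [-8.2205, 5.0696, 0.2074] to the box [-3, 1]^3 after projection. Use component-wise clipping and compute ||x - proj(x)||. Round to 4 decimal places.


Project each component onto [-3, 1].
clip(-8.2205) = -3.0, clip(5.0696) = 1.0, clip(0.2074) = 0.2074
Projection = [-3.0, 1.0, 0.2074]
Squared diffs: [27.2536, 16.5616, 0.0]
Distance = sqrt(43.8152) = 6.6193


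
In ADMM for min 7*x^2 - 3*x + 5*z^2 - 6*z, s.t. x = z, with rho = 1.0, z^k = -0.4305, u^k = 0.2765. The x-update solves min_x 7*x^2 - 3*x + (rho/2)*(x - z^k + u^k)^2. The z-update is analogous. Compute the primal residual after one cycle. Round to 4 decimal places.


ADMM iteration with rho = 1.0, z^k = -0.4305, u^k = 0.2765
Step 1: x-update.
Minimize 7*x^2 - 3*x + (1.0/2)*(x + 0.4305 + 0.2765)^2
FOC: (2*7 + 1.0)*x = 3 + 1.0*(-0.4305 - 0.2765)
x^{k+1} = 0.1529
Step 2: z-update.
Minimize 5*z^2 - 6*z + (1.0/2)*(0.1529 - z + 0.2765)^2
FOC: (2*5 + 1.0)*z = 6 + 1.0*(0.1529 + 0.2765)
z^{k+1} = 0.5845
Step 3: u-update.
u^{k+1} = 0.2765 + 0.1529 - 0.5845 = -0.1551
Step 4: Primal residual = |0.1529 - 0.5845| = 0.4316


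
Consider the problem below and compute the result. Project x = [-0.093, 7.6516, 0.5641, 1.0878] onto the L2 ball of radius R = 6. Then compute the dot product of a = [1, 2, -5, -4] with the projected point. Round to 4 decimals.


Step 1: Compute ||x|| (intermediates to 6 decimals).
||x|| = sqrt((-0.093)^2 + 7.6516^2 + 0.5641^2 + 1.0878^2) = 7.749655
Step 2: Project.
Since ||x|| > R, scale = R/||x|| = 6/7.749655 = 0.774228, proj(x) = scale * x
proj(x) = [-0.072003, 5.924083, 0.436742, 0.842205]
Step 3: Dot product.
a^T * proj(x) = 1*(-0.072003) + 2*5.924083 - 5*0.436742 - 4*0.842205 = 6.2236


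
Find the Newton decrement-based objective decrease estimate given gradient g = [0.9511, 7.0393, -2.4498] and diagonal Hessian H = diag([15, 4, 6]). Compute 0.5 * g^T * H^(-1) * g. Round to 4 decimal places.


Step 1: H is diagonal, so H^(-1) * g = [0.0634, 1.7598, -0.4083].
Step 2: g^T H^(-1) g = sum_i g_i^2 / H_ii
  = (0.9511)^2/15 + (7.0393)^2/4 + (-2.4498)^2/6
  = 0.0603 + 12.3879 + 1.0003 = 13.4485
Step 3: Objective decrease = 0.5 * g^T H^(-1) g = 6.7242


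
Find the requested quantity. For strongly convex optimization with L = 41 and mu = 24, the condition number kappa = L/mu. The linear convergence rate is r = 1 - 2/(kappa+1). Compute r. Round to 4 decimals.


Step 1: Compute the condition number.
kappa = L/mu = 41/24 = 1.7083
Step 2: Compute the convergence rate.
r = 1 - 2/(kappa + 1) = 1 - 2*mu/(L + mu) = (L - mu)/(L + mu) = 17/65 = 0.2615


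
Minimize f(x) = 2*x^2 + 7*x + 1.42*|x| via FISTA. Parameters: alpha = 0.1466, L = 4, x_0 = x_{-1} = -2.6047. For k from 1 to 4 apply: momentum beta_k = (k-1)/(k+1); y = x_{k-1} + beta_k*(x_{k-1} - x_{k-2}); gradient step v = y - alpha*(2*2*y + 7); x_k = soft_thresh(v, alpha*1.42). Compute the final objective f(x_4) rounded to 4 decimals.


FISTA on f(x) = 2*x^2 + 7*x + 1.42*|x|
L = 4, alpha = 0.1466
Iteration 1: beta = 0.0, y = -2.6047 + 0.0*(-2.6047 + 2.6047) = -2.6047
  grad(y) = -3.4188, v = y - alpha*grad = -2.1035
  prox(v) = soft_thresh(-2.1035, 0.2082) = -1.8953
Iteration 2: beta = 0.3333, y = -1.8953 + 0.3333*(-1.8953 + 2.6047) = -1.6589
  grad(y) = 0.3645, v = y - alpha*grad = -1.7123
  prox(v) = soft_thresh(-1.7123, 0.2082) = -1.5041
Iteration 3: beta = 0.5, y = -1.5041 + 0.5*(-1.5041 + 1.8953) = -1.3085
  grad(y) = 1.7658, v = y - alpha*grad = -1.5674
  prox(v) = soft_thresh(-1.5674, 0.2082) = -1.3592
Iteration 4: beta = 0.6, y = -1.3592 + 0.6*(-1.3592 + 1.5041) = -1.2723
  grad(y) = 1.9108, v = y - alpha*grad = -1.5524
  prox(v) = soft_thresh(-1.5524, 0.2082) = -1.3443
f(x_4) = 2*(-1.3443)^2 + 7*(-1.3443) + 1.42*|-1.3443| = -3.8869


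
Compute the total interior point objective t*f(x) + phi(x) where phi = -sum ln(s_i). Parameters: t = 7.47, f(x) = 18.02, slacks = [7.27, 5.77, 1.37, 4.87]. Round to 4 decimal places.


Step 1: Compute log-barrier.
ln values: [1.9838, 1.7527, 0.3148, 1.5831]
phi = -(1.9838 + 1.7527 + 0.3148 + 1.5831) = -5.6343
Step 2: Compute augmented objective.
t*f(x) = 7.47*18.02 = 134.6094
Total = 134.6094 - 5.6343 = 128.9751


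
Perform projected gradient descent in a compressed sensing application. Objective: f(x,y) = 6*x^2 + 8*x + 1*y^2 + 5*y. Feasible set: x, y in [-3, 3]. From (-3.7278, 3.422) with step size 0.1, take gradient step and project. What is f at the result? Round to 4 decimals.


Step 1: Compute gradient at (-3.7278, 3.422).
grad_x = 2*6*-3.7278 + 8 = -36.7336
grad_y = 2*1*3.422 + 5 = 11.844
Step 2: Gradient step.
x_raw = -3.7278 - 0.1*-36.7336 = -0.0544
y_raw = 3.422 - 0.1*11.844 = 2.2376
Step 3: Project onto [-3, 3].
x_proj = clip(-0.0544) = -0.0544
y_proj = clip(2.2376) = 2.2376
Step 4: Evaluate f.
f(-0.0544, 2.2376) = 15.7771


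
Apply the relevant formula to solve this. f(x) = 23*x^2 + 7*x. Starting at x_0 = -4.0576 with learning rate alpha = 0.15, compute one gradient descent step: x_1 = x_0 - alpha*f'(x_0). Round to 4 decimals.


We compute the gradient at x_0 and apply the update.
f'(x) = 46*x + 7
f'(-4.0576) = 46*-4.0576 + 7 = -179.6496
x_1 = -4.0576 - 0.15*-179.6496 = 22.8898


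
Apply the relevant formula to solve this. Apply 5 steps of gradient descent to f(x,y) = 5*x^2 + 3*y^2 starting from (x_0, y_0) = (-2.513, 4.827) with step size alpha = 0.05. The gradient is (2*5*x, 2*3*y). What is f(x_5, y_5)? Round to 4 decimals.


Gradient descent on f(x,y) = 5*x^2 + 3*y^2.
Starting point: (-2.513, 4.827), alpha = 0.05
Step 1: grad_x = 2*5*-2.513 = -25.13, grad_y = 2*3*4.827 = 28.962
  x_1 = -2.513 - 0.05*-25.13 = -1.2565
  y_1 = 4.827 - 0.05*28.962 = 3.3789
Step 2: grad_x = 2*5*-1.2565 = -12.565, grad_y = 2*3*3.3789 = 20.2734
  x_2 = -1.2565 - 0.05*-12.565 = -0.6283
  y_2 = 3.3789 - 0.05*20.2734 = 2.3652
Step 3: grad_x = 2*5*-0.6283 = -6.2825, grad_y = 2*3*2.3652 = 14.1914
  x_3 = -0.6283 - 0.05*-6.2825 = -0.3141
  y_3 = 2.3652 - 0.05*14.1914 = 1.6557
Step 4: grad_x = 2*5*-0.3141 = -3.1413, grad_y = 2*3*1.6557 = 9.934
  x_4 = -0.3141 - 0.05*-3.1413 = -0.1571
  y_4 = 1.6557 - 0.05*9.934 = 1.159
Step 5: grad_x = 2*5*-0.1571 = -1.5706, grad_y = 2*3*1.159 = 6.9538
  x_5 = -0.1571 - 0.05*-1.5706 = -0.0785
  y_5 = 1.159 - 0.05*6.9538 = 0.8113
f(-0.0785, 0.8113) = 5*(-0.0785)^2 + 3*0.8113^2 = 2.0053


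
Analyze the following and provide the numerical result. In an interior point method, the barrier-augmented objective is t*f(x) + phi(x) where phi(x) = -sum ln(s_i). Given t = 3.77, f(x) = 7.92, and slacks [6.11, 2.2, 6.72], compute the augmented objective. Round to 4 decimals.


Step 1: Compute log-barrier.
ln values: [1.8099, 0.7885, 1.9051]
phi = -(1.8099 + 0.7885 + 1.9051) = -4.5035
Step 2: Compute augmented objective.
t*f(x) = 3.77*7.92 = 29.8584
Total = 29.8584 - 4.5035 = 25.3549


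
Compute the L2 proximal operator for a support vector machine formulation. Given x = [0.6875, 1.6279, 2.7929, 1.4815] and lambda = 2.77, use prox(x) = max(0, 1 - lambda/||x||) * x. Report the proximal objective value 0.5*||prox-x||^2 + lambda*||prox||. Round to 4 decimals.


Step 1: Compute ||x||.
||x|| = 3.6219
Step 2: Compute scaling factor.
scale = max(0, 1 - 2.77/3.6219) = 0.2352
Step 3: prox(x) = [0.1617, 0.3829, 0.6569, 0.3484]
||prox(x)|| = 0.8519
Step 4: Proximal objective.
0.5*||prox-x||^2 = 3.8365
lambda*||prox|| = 2.3598
Total = 6.1961


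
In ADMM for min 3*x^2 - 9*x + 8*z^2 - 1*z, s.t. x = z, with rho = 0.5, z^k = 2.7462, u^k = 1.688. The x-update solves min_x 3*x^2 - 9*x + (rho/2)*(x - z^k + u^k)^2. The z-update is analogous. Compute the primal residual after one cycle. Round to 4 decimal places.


ADMM iteration with rho = 0.5, z^k = 2.7462, u^k = 1.688
Step 1: x-update.
Minimize 3*x^2 - 9*x + (0.5/2)*(x - 2.7462 + 1.688)^2
FOC: (2*3 + 0.5)*x = 9 + 0.5*(2.7462 - 1.688)
x^{k+1} = 1.466
Step 2: z-update.
Minimize 8*z^2 - 1*z + (0.5/2)*(1.466 - z + 1.688)^2
FOC: (2*8 + 0.5)*z = 1 + 0.5*(1.466 + 1.688)
z^{k+1} = 0.1562
Step 3: u-update.
u^{k+1} = 1.688 + 1.466 - 0.1562 = 2.9978
Step 4: Primal residual = |1.466 - 0.1562| = 1.3098


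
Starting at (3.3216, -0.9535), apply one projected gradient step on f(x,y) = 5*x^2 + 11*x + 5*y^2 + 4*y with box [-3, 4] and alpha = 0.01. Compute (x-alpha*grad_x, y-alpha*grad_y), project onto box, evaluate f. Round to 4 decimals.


Step 1: Compute gradient at (3.3216, -0.9535).
grad_x = 2*5*3.3216 + 11 = 44.216
grad_y = 2*5*-0.9535 + 4 = -5.535
Step 2: Gradient step.
x_raw = 3.3216 - 0.01*44.216 = 2.8794
y_raw = -0.9535 - 0.01*-5.535 = -0.8982
Step 3: Project onto [-3, 4].
x_proj = clip(2.8794) = 2.8794
y_proj = clip(-0.8982) = -0.8982
Step 4: Evaluate f.
f(2.8794, -0.8982) = 73.5705


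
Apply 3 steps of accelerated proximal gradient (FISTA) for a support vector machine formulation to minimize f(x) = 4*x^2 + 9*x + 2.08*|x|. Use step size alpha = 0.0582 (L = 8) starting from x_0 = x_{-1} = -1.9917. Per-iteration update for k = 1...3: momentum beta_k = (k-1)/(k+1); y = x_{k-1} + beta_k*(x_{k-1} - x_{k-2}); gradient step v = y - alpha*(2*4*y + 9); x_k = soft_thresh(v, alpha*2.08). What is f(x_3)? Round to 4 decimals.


FISTA on f(x) = 4*x^2 + 9*x + 2.08*|x|
L = 8, alpha = 0.0582
Iteration 1: beta = 0.0, y = -1.9917 + 0.0*(-1.9917 + 1.9917) = -1.9917
  grad(y) = -6.9336, v = y - alpha*grad = -1.5882
  prox(v) = soft_thresh(-1.5882, 0.1211) = -1.4671
Iteration 2: beta = 0.3333, y = -1.4671 + 0.3333*(-1.4671 + 1.9917) = -1.2922
  grad(y) = -1.338, v = y - alpha*grad = -1.2144
  prox(v) = soft_thresh(-1.2144, 0.1211) = -1.0933
Iteration 3: beta = 0.5, y = -1.0933 + 0.5*(-1.0933 + 1.4671) = -0.9064
  grad(y) = 1.7486, v = y - alpha*grad = -1.0082
  prox(v) = soft_thresh(-1.0082, 0.1211) = -0.8871
f(x_3) = 4*(-0.8871)^2 + 9*(-0.8871) + 2.08*|-0.8871| = -2.9909


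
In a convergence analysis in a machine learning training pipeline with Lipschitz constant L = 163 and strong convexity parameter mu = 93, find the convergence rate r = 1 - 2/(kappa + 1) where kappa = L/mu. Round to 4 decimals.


Step 1: Compute the condition number.
kappa = L/mu = 163/93 = 1.7527
Step 2: Compute the convergence rate.
r = 1 - 2/(kappa + 1) = 1 - 2*mu/(L + mu) = (L - mu)/(L + mu) = 70/256 = 0.2734


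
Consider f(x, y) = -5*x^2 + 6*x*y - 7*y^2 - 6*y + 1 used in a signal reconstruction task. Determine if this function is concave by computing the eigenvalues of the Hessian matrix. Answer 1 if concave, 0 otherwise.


The Hessian of f(x,y) = -5*x^2 + 6*x*y - 7*y^2 - 6*y + 1 is:
H = [[-10, 6], [6, -14]]
Trace = -10 - 14 = -24
Determinant = -10*-14 - (6)^2 = 104
Discriminant = (-24)^2 - 4*104 = 160.0
Eigenvalues: lambda_1 = -18.3246, lambda_2 = -5.6754
The function is concave.

1


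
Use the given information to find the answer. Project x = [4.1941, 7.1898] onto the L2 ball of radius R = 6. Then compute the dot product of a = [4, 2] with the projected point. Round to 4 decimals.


Step 1: Compute ||x|| (intermediates to 6 decimals).
||x|| = sqrt(4.1941^2 + 7.1898^2) = 8.323683
Step 2: Project.
Since ||x|| > R, scale = R/||x|| = 6/8.323683 = 0.720835, proj(x) = scale * x
proj(x) = [3.023254, 5.182659]
Step 3: Dot product.
a^T * proj(x) = 4*3.023254 + 2*5.182659 = 22.4583


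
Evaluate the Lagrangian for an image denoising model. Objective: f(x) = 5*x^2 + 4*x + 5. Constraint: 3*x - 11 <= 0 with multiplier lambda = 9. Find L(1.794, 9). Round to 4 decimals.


Step 1: Evaluate f(x).
f(1.794) = 5*1.794^2 + 4*1.794 + 5 = 28.2682
Step 2: Evaluate g(x).
g(1.794) = 3*1.794 - 11 = -5.618
Step 3: Compute Lagrangian.
L = 28.2682 + 9*-5.618 = -22.2938


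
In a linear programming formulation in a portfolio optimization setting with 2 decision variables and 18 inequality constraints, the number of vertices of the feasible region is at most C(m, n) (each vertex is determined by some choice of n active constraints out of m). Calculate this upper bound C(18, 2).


Each vertex corresponds to some choice of n active constraints out of m, so the number of vertices is at most C(m, n) = m! / (n!(m-n)!).
m = 18, n = 2
Numerator: 18 * 17
Denominator: 2! = 2
C(18, 2) = 153


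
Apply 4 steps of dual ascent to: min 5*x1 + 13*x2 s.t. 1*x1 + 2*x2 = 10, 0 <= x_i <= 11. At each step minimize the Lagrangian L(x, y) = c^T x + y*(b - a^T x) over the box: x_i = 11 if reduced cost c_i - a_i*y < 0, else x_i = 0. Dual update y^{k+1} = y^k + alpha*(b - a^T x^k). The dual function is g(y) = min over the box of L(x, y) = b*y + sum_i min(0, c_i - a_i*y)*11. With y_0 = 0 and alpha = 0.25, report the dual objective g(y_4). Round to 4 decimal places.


Dual ascent for LP: min 5*x1 + 13*x2, 1*x1 + 2*x2 = 10, 0 <= x_i <= 11
Step 1: y^k = 0.0, reduced costs: (5.0, 13.0)
  x^k = (0.0, 0.0), subgradient = b - a^T x = 10.0
  y^{k+1} = 0.0 + 0.25*10.0 = 2.5
Step 2: y^k = 2.5, reduced costs: (2.5, 8.0)
  x^k = (0.0, 0.0), subgradient = b - a^T x = 10.0
  y^{k+1} = 2.5 + 0.25*10.0 = 5.0
Step 3: y^k = 5.0, reduced costs: (0.0, 3.0)
  x^k = (0.0, 0.0), subgradient = b - a^T x = 10.0
  y^{k+1} = 5.0 + 0.25*10.0 = 7.5
Step 4: y^k = 7.5, reduced costs: (-2.5, -2.0)
  x^k = (11.0, 11.0), subgradient = b - a^T x = -23.0
  y^{k+1} = 7.5 + 0.25*-23.0 = 1.75
Dual objective at y_4 = 1.75: reduced costs (3.25, 9.5), box minimizer x = (0.0, 0.0)
g(y_4) = b*y + (c1 - a1*y)*x1 + (c2 - a2*y)*x2 = 10*1.75 + 3.25*0.0 + 9.5*0.0 = 17.5 + 0.0 + 0.0 = 17.5


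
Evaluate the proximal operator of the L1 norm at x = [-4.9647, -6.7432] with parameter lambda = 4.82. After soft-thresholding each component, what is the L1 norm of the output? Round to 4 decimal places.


Soft-thresholding with lambda = 4.82:
prox(-4.9647) = sign(-4.9647)*max(|-4.9647| - 4.82, 0) = -0.1447
prox(-6.7432) = sign(-6.7432)*max(|-6.7432| - 4.82, 0) = -1.9232
prox(x) = [-0.1447, -1.9232]
||prox(x)||_1 = 0.1447 + 1.9232 = 2.0679


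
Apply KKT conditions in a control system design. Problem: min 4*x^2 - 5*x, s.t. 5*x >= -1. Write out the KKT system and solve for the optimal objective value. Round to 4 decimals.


Step 1: Try lambda = 0 (constraint inactive).
Stationarity: 2*4*x - 5 = 0
x* = 5/(2*4) = 0.625
Check constraint: 5*0.625 = 3.125 >= -1 -- satisfied.
Step 2: Compute optimal value.
f(x*) = 4*0.625^2 - 5*0.625 = -1.5625


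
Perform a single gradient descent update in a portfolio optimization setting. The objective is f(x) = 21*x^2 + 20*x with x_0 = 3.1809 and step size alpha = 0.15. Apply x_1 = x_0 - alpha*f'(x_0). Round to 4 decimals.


We compute the gradient at x_0 and apply the update.
f'(x) = 42*x + 20
f'(3.1809) = 42*3.1809 + 20 = 153.5978
x_1 = 3.1809 - 0.15*153.5978 = -19.8588


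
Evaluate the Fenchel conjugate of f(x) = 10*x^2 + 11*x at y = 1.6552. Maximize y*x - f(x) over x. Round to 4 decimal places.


f*(y) = sup_x {y*x - a*x^2 - b*x} = sup_x {(y-b)*x - a*x^2}
FOC: (y - b) - 2a*x = 0 => x* = (y - b)/(2a)
x* = (1.6552 - 11)/(2*10) = -0.4672
f*(1.6552) = (y-b)^2/(4a) = (1.6552 - 11)^2/(4*10)
= 87.3253/40 = 2.1831


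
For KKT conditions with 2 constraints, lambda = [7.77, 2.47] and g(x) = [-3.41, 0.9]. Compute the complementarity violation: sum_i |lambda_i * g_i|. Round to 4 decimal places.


KKT complementary slackness check:
lambda_1 * g_1 = 7.77 * -3.41 = -26.4957
lambda_2 * g_2 = 2.47 * 0.9 = 2.223
Total violation = 26.4957 + 2.223 = 28.7187


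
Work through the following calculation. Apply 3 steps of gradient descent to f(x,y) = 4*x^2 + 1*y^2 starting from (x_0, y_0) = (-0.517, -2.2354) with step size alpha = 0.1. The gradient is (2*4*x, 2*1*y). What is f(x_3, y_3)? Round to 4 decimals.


Gradient descent on f(x,y) = 4*x^2 + 1*y^2.
Starting point: (-0.517, -2.2354), alpha = 0.1
Step 1: grad_x = 2*4*-0.517 = -4.136, grad_y = 2*1*-2.2354 = -4.4708
  x_1 = -0.517 - 0.1*-4.136 = -0.1034
  y_1 = -2.2354 - 0.1*-4.4708 = -1.7883
Step 2: grad_x = 2*4*-0.1034 = -0.8272, grad_y = 2*1*-1.7883 = -3.5766
  x_2 = -0.1034 - 0.1*-0.8272 = -0.0207
  y_2 = -1.7883 - 0.1*-3.5766 = -1.4307
Step 3: grad_x = 2*4*-0.0207 = -0.1654, grad_y = 2*1*-1.4307 = -2.8613
  x_3 = -0.0207 - 0.1*-0.1654 = -0.0041
  y_3 = -1.4307 - 0.1*-2.8613 = -1.1445
f(-0.0041, -1.1445) = 4*(-0.0041)^2 + 1*(-1.1445)^2 = 1.31


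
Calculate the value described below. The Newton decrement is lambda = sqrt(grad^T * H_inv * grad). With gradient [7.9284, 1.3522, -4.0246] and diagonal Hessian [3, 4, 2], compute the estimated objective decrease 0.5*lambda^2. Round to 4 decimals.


Step 1: H is diagonal, so H^(-1) * g = [2.6428, 0.3381, -2.0123].
Step 2: g^T H^(-1) g = sum_i g_i^2 / H_ii
  = (7.9284)^2/3 + (1.3522)^2/4 + (-4.0246)^2/2
  = 20.9532 + 0.4571 + 8.0987 = 29.509
Step 3: Objective decrease = 0.5 * g^T H^(-1) g = 14.7545


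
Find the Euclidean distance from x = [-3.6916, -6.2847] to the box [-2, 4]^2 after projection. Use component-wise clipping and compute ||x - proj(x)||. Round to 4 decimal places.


Project each component onto [-2, 4].
clip(-3.6916) = -2.0, clip(-6.2847) = -2.0
Projection = [-2.0, -2.0]
Squared diffs: [2.8615, 18.3587]
Distance = sqrt(21.2202) = 4.6065


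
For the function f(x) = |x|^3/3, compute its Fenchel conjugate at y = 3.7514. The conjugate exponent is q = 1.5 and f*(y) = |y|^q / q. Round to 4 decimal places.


The conjugate exponent q satisfies 1/p + 1/q = 1.
p = 3, so q = 3/(3 - 1) = 1.5
|y|^q = 3.7514^1.5 = 7.2659
f*(3.7514) = 7.2659 / 1.5 = 4.8439


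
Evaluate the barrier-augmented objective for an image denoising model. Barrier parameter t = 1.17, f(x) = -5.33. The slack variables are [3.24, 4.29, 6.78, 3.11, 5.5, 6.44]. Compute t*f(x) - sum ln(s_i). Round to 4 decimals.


Step 1: Compute log-barrier.
ln values: [1.1756, 1.4563, 1.914, 1.1346, 1.7047, 1.8625]
phi = -(1.1756 + 1.4563 + 1.914 + 1.1346 + 1.7047 + 1.8625) = -9.2477
Step 2: Compute augmented objective.
t*f(x) = 1.17*-5.33 = -6.2361
Total = -6.2361 - 9.2477 = -15.4838


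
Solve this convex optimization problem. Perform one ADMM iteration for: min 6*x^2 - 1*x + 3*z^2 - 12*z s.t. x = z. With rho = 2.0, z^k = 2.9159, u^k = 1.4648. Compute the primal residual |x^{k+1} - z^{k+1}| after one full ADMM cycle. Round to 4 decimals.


ADMM iteration with rho = 2.0, z^k = 2.9159, u^k = 1.4648
Step 1: x-update.
Minimize 6*x^2 - 1*x + (2.0/2)*(x - 2.9159 + 1.4648)^2
FOC: (2*6 + 2.0)*x = 1 + 2.0*(2.9159 - 1.4648)
x^{k+1} = 0.2787
Step 2: z-update.
Minimize 3*z^2 - 12*z + (2.0/2)*(0.2787 - z + 1.4648)^2
FOC: (2*3 + 2.0)*z = 12 + 2.0*(0.2787 + 1.4648)
z^{k+1} = 1.9359
Step 3: u-update.
u^{k+1} = 1.4648 + 0.2787 - 1.9359 = -0.1924
Step 4: Primal residual = |0.2787 - 1.9359| = 1.6572


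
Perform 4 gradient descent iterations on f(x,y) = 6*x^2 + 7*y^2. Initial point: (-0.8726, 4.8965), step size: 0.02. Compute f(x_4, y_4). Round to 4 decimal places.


Gradient descent on f(x,y) = 6*x^2 + 7*y^2.
Starting point: (-0.8726, 4.8965), alpha = 0.02
Step 1: grad_x = 2*6*-0.8726 = -10.4712, grad_y = 2*7*4.8965 = 68.551
  x_1 = -0.8726 - 0.02*-10.4712 = -0.6632
  y_1 = 4.8965 - 0.02*68.551 = 3.5255
Step 2: grad_x = 2*6*-0.6632 = -7.9581, grad_y = 2*7*3.5255 = 49.3567
  x_2 = -0.6632 - 0.02*-7.9581 = -0.504
  y_2 = 3.5255 - 0.02*49.3567 = 2.5383
Step 3: grad_x = 2*6*-0.504 = -6.0482, grad_y = 2*7*2.5383 = 35.5368
  x_3 = -0.504 - 0.02*-6.0482 = -0.3831
  y_3 = 2.5383 - 0.02*35.5368 = 1.8276
Step 4: grad_x = 2*6*-0.3831 = -4.5966, grad_y = 2*7*1.8276 = 25.5865
  x_4 = -0.3831 - 0.02*-4.5966 = -0.2911
  y_4 = 1.8276 - 0.02*25.5865 = 1.3159
f(-0.2911, 1.3159) = 6*(-0.2911)^2 + 7*1.3159^2 = 12.6293


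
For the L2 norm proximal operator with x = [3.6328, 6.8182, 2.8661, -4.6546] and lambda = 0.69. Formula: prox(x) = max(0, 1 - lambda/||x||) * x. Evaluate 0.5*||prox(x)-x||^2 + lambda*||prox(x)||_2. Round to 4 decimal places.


Step 1: Compute ||x||.
||x|| = 9.4639
Step 2: Compute scaling factor.
scale = max(0, 1 - 0.69/9.4639) = 0.9271
Step 3: prox(x) = [3.3679, 6.3211, 2.6571, -4.3152]
||prox(x)|| = 8.7739
Step 4: Proximal objective.
0.5*||prox-x||^2 = 0.2381
lambda*||prox|| = 6.054
Total = 6.292


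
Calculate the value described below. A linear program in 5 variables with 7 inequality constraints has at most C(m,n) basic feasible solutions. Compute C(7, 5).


Each vertex corresponds to some choice of n active constraints out of m, so the number of vertices is at most C(m, n) = m! / (n!(m-n)!).
m = 7, n = 5
Numerator: 7 * 6 * 5 * 4 * 3
Denominator: 5! = 120
C(7, 5) = 21


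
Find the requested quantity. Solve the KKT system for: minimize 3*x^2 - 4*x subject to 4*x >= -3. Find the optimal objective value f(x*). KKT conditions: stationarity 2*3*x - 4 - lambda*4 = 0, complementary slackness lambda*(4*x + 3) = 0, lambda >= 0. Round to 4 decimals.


Step 1: Try lambda = 0 (constraint inactive).
Stationarity: 2*3*x - 4 = 0
x* = 4/(2*3) = 2/3 = 0.6667 (rounded; the exact value 2/3 is used below)
Check constraint: 4*0.6667 = 2.6668 >= -3 -- satisfied.
Step 2: Compute optimal value.
f(x*) = 3*(2/3)^2 - 4*(2/3) = -1.3333


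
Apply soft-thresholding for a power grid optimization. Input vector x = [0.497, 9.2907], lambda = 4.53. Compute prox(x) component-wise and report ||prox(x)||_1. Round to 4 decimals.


Soft-thresholding with lambda = 4.53:
prox(0.497) = sign(0.497)*max(|0.497| - 4.53, 0) = 0.0
prox(9.2907) = sign(9.2907)*max(|9.2907| - 4.53, 0) = 4.7607
prox(x) = [0.0, 4.7607]
||prox(x)||_1 = 0.0 + 4.7607 = 4.7607


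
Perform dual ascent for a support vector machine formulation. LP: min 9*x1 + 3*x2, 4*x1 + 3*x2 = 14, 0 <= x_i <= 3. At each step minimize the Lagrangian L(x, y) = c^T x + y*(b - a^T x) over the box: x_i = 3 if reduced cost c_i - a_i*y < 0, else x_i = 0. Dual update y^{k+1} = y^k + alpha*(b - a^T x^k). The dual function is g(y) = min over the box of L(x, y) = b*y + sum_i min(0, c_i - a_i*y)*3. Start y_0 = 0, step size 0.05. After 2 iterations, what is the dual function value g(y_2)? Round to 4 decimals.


Dual ascent for LP: min 9*x1 + 3*x2, 4*x1 + 3*x2 = 14, 0 <= x_i <= 3
Step 1: y^k = 0.0, reduced costs: (9.0, 3.0)
  x^k = (0.0, 0.0), subgradient = b - a^T x = 14.0
  y^{k+1} = 0.0 + 0.05*14.0 = 0.7
Step 2: y^k = 0.7, reduced costs: (6.2, 0.9)
  x^k = (0.0, 0.0), subgradient = b - a^T x = 14.0
  y^{k+1} = 0.7 + 0.05*14.0 = 1.4
Dual objective at y_2 = 1.4: reduced costs (3.4, -1.2), box minimizer x = (0.0, 3.0)
g(y_2) = b*y + (c1 - a1*y)*x1 + (c2 - a2*y)*x2 = 14*1.4 + 3.4*0.0 + (-1.2)*3.0 = 19.6 + 0.0 - 3.6 = 16.0


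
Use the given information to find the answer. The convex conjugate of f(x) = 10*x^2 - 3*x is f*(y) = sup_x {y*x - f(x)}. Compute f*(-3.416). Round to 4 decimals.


f*(y) = sup_x {y*x - a*x^2 - b*x} = sup_x {(y-b)*x - a*x^2}
FOC: (y - b) - 2a*x = 0 => x* = (y - b)/(2a)
x* = (-3.416 + 3)/(2*10) = -0.0208
f*(-3.416) = (y-b)^2/(4a) = (-3.416 + 3)^2/(4*10)
= 0.1731/40 = 0.0043


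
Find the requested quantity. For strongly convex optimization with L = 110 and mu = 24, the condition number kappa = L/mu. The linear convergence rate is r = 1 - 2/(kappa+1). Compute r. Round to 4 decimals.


Step 1: Compute the condition number.
kappa = L/mu = 110/24 = 4.5833
Step 2: Compute the convergence rate.
r = 1 - 2/(kappa + 1) = 1 - 2*mu/(L + mu) = (L - mu)/(L + mu) = 86/134 = 0.6418


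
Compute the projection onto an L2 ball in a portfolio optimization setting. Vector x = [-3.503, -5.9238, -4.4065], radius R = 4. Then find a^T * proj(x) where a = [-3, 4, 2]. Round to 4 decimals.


Step 1: Compute ||x|| (intermediates to 6 decimals).
||x|| = sqrt((-3.503)^2 + (-5.9238)^2 + (-4.4065)^2) = 8.171882
Step 2: Project.
Since ||x|| > R, scale = R/||x|| = 4/8.171882 = 0.489483, proj(x) = scale * x
proj(x) = [-1.714659, -2.899599, -2.156907]
Step 3: Dot product.
a^T * proj(x) = -3*(-1.714659) + 4*(-2.899599) + 2*(-2.156907) = -10.7682


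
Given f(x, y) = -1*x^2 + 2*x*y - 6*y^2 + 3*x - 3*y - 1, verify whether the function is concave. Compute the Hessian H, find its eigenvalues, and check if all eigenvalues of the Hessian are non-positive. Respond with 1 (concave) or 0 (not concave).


The Hessian of f(x,y) = -1*x^2 + 2*x*y - 6*y^2 + 3*x - 3*y - 1 is:
H = [[-2, 2], [2, -12]]
Trace = -2 - 12 = -14
Determinant = -2*-12 - (2)^2 = 20
Discriminant = (-14)^2 - 4*20 = 116.0
Eigenvalues: lambda_1 = -12.3852, lambda_2 = -1.6148
The function is concave.

1


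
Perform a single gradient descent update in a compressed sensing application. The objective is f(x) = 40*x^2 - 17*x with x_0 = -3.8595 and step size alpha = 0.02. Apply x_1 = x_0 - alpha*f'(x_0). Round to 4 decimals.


We compute the gradient at x_0 and apply the update.
f'(x) = 80*x - 17
f'(-3.8595) = 80*-3.8595 - 17 = -325.76
x_1 = -3.8595 - 0.02*-325.76 = 2.6557


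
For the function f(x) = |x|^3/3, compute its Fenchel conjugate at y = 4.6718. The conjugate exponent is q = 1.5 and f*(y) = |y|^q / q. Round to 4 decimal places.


The conjugate exponent q satisfies 1/p + 1/q = 1.
p = 3, so q = 3/(3 - 1) = 1.5
|y|^q = 4.6718^1.5 = 10.0978
f*(4.6718) = 10.0978 / 1.5 = 6.7319


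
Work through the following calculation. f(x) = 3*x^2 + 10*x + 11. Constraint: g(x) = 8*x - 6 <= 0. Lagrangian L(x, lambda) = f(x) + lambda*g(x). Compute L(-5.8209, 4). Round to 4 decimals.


Step 1: Evaluate f(x).
f(-5.8209) = 3*(-5.8209)^2 + 10*(-5.8209) + 11 = 54.4396
Step 2: Evaluate g(x).
g(-5.8209) = 8*-5.8209 - 6 = -52.5672
Step 3: Compute Lagrangian.
L = 54.4396 + 4*-52.5672 = -155.8292


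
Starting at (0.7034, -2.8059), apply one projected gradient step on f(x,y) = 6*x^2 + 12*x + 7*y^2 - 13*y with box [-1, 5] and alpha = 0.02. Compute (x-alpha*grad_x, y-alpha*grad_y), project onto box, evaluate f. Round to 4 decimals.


Step 1: Compute gradient at (0.7034, -2.8059).
grad_x = 2*6*0.7034 + 12 = 20.4408
grad_y = 2*7*-2.8059 - 13 = -52.2826
Step 2: Gradient step.
x_raw = 0.7034 - 0.02*20.4408 = 0.2946
y_raw = -2.8059 - 0.02*-52.2826 = -1.7602
Step 3: Project onto [-1, 5].
x_proj = clip(0.2946) = 0.2946
y_proj = clip(-1.7602) = -1.0
Step 4: Evaluate f.
f(0.2946, -1.0) = 24.0557


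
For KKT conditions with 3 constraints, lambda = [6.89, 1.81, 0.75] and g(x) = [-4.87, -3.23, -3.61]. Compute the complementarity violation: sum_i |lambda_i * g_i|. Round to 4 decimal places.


KKT complementary slackness check:
lambda_1 * g_1 = 6.89 * -4.87 = -33.5543
lambda_2 * g_2 = 1.81 * -3.23 = -5.8463
lambda_3 * g_3 = 0.75 * -3.61 = -2.7075
Total violation = 33.5543 + 5.8463 + 2.7075 = 42.1081


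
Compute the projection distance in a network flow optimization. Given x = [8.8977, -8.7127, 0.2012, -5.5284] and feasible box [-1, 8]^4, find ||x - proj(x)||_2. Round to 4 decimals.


Project each component onto [-1, 8].
clip(8.8977) = 8.0, clip(-8.7127) = -1.0, clip(0.2012) = 0.2012, clip(-5.5284) = -1.0
Projection = [8.0, -1.0, 0.2012, -1.0]
Squared diffs: [0.8059, 59.4857, 0.0, 20.5064]
Distance = sqrt(80.798) = 8.9888


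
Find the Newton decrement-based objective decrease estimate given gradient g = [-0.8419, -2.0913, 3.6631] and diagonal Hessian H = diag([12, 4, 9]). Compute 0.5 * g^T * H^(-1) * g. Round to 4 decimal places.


Step 1: H is diagonal, so H^(-1) * g = [-0.0702, -0.5228, 0.407].
Step 2: g^T H^(-1) g = sum_i g_i^2 / H_ii
  = (-0.8419)^2/12 + (-2.0913)^2/4 + (3.6631)^2/9
  = 0.0591 + 1.0934 + 1.4909 = 2.6434
Step 3: Objective decrease = 0.5 * g^T H^(-1) g = 1.3217


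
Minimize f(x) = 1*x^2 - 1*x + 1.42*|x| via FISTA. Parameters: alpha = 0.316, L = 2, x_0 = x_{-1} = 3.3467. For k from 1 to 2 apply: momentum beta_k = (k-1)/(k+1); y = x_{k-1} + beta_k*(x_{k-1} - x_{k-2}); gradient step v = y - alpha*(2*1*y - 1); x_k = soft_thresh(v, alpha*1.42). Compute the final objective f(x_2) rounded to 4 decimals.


FISTA on f(x) = 1*x^2 - 1*x + 1.42*|x|
L = 2, alpha = 0.316
Iteration 1: beta = 0.0, y = 3.3467 + 0.0*(3.3467 - 3.3467) = 3.3467
  grad(y) = 5.6934, v = y - alpha*grad = 1.5476
  prox(v) = soft_thresh(1.5476, 0.4487) = 1.0989
Iteration 2: beta = 0.3333, y = 1.0989 + 0.3333*(1.0989 - 3.3467) = 0.3496
  grad(y) = -0.3008, v = y - alpha*grad = 0.4446
  prox(v) = soft_thresh(0.4446, 0.4487) = 0.0
f(x_2) = 1*0.0^2 - 1*0.0 + 1.42*|0.0| = 0.0


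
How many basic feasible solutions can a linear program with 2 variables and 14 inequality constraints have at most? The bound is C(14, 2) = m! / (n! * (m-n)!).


Each vertex corresponds to some choice of n active constraints out of m, so the number of vertices is at most C(m, n) = m! / (n!(m-n)!).
m = 14, n = 2
Numerator: 14 * 13
Denominator: 2! = 2
C(14, 2) = 91


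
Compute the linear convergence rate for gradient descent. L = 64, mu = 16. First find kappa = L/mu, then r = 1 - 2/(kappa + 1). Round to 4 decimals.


Step 1: Compute the condition number.
kappa = L/mu = 64/16 = 4.0
Step 2: Compute the convergence rate.
r = 1 - 2/(kappa + 1) = 1 - 2*mu/(L + mu) = (L - mu)/(L + mu) = 48/80 = 0.6


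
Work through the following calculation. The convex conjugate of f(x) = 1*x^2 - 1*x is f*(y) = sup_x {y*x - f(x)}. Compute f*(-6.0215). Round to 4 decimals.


f*(y) = sup_x {y*x - a*x^2 - b*x} = sup_x {(y-b)*x - a*x^2}
FOC: (y - b) - 2a*x = 0 => x* = (y - b)/(2a)
x* = (-6.0215 + 1)/(2*1) = -2.5108
f*(-6.0215) = (y-b)^2/(4a) = (-6.0215 + 1)^2/(4*1)
= 25.2155/4 = 6.3039


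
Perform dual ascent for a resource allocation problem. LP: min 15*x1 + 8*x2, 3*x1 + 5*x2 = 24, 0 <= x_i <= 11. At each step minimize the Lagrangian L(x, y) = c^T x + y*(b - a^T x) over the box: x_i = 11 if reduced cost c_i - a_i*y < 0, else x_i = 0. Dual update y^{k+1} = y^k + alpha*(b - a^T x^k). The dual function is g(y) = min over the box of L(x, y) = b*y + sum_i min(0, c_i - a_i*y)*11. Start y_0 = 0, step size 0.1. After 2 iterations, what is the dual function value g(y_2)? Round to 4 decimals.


Dual ascent for LP: min 15*x1 + 8*x2, 3*x1 + 5*x2 = 24, 0 <= x_i <= 11
Step 1: y^k = 0.0, reduced costs: (15.0, 8.0)
  x^k = (0.0, 0.0), subgradient = b - a^T x = 24.0
  y^{k+1} = 0.0 + 0.1*24.0 = 2.4
Step 2: y^k = 2.4, reduced costs: (7.8, -4.0)
  x^k = (0.0, 11.0), subgradient = b - a^T x = -31.0
  y^{k+1} = 2.4 + 0.1*-31.0 = -0.7
Dual objective at y_2 = -0.7: reduced costs (17.1, 11.5), box minimizer x = (0.0, 0.0)
g(y_2) = b*y + (c1 - a1*y)*x1 + (c2 - a2*y)*x2 = 24*(-0.7) + 17.1*0.0 + 11.5*0.0 = -16.8 + 0.0 + 0.0 = -16.8


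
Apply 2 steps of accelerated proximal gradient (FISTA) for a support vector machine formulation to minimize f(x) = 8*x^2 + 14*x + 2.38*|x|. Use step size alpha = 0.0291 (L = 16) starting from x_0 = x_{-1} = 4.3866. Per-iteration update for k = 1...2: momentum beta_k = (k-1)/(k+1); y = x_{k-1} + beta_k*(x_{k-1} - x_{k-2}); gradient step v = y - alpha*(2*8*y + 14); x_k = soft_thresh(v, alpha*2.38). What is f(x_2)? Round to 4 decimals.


FISTA on f(x) = 8*x^2 + 14*x + 2.38*|x|
L = 16, alpha = 0.0291
Iteration 1: beta = 0.0, y = 4.3866 + 0.0*(4.3866 - 4.3866) = 4.3866
  grad(y) = 84.1856, v = y - alpha*grad = 1.9368
  prox(v) = soft_thresh(1.9368, 0.0693) = 1.8675
Iteration 2: beta = 0.3333, y = 1.8675 + 0.3333*(1.8675 - 4.3866) = 1.0279
  grad(y) = 30.4457, v = y - alpha*grad = 0.1419
  prox(v) = soft_thresh(0.1419, 0.0693) = 0.0726
f(x_2) = 8*0.0726^2 + 14*0.0726 + 2.38*|0.0726| = 1.2318


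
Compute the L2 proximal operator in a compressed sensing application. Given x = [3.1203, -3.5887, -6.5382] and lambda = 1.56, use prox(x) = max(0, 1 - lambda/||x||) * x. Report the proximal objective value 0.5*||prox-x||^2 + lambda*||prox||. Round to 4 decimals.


Step 1: Compute ||x||.
||x|| = 8.0847
Step 2: Compute scaling factor.
scale = max(0, 1 - 1.56/8.0847) = 0.807
Step 3: prox(x) = [2.5182, -2.8962, -5.2766]
||prox(x)|| = 6.5247
Step 4: Proximal objective.
0.5*||prox-x||^2 = 1.2168
lambda*||prox|| = 10.1785
Total = 11.3954


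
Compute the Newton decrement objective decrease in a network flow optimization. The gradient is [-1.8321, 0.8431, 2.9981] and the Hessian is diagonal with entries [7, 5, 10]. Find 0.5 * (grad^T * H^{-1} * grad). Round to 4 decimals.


Step 1: H is diagonal, so H^(-1) * g = [-0.2617, 0.1686, 0.2998].
Step 2: g^T H^(-1) g = sum_i g_i^2 / H_ii
  = (-1.8321)^2/7 + (0.8431)^2/5 + (2.9981)^2/10
  = 0.4795 + 0.1422 + 0.8989 = 1.5205
Step 3: Objective decrease = 0.5 * g^T H^(-1) g = 0.7603
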